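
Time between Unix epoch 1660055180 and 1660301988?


Difference = 1660301988 - 1660055180 = 246808 seconds
In hours: 246808 / 3600 ≈ 68.6
In days: 246808 / 86400 ≈ 2.86

246808 seconds (68.6 hours / 2.86 days)


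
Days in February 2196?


Month: February (month 2)
February: 28 or 29 (leap year)
2196 leap year? Yes

29 days


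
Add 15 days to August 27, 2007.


September 11, 2007

Start: August 27, 2007
Add 15 days
August 27 → September 1: 31 - 27 + 1 = 5 days (15 - 5 = 10 left)
September 1 + 10 = September 11, 2007


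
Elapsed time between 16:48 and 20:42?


3h 54m

End time in minutes: 20×60 + 42 = 1242
Start time in minutes: 16×60 + 48 = 1008
Difference = 1242 - 1008 = 234 minutes
= 3 hours 54 minutes


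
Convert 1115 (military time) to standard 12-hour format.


Hour: 11
11 < 12 → AM

11:15 AM


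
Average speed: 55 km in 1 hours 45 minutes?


Distance: 55 km
Time: 1h 45m = 105 min = 105/60 = 7/4 hours
Speed = 55 ÷ (7/4) = 55 × 4 / 7 = 220/7 ≈ 31.4 km/h

31.4 km/h


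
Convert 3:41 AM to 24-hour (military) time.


Input: 3:41 AM
AM hour stays: 3

03:41


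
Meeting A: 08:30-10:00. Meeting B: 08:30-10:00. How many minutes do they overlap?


90 minutes

Meeting A: 510-600 (in minutes from midnight)
Meeting B: 510-600
Overlap start = max(510, 510) = 510
Overlap end = min(600, 600) = 600
Overlap = max(0, 600 - 510) = 90 min


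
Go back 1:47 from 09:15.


Start: 555 minutes from midnight
Subtract: 107 minutes
Remaining: 555 - 107 = 448
Hours: 7, Minutes: 28

07:28


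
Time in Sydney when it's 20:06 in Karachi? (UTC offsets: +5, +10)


01:06 (next day)

Time difference = UTC+10 - UTC+5 = +5 hours
New hour = (20 + 5) mod 24
= 25 mod 24 = 1
Minutes unchanged → 01:06; 25 ≥ 24 → next day


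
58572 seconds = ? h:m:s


16h 16m 12s

Hours: 58572 ÷ 3600 = 16 remainder 972
Minutes: 972 ÷ 60 = 16 remainder 12
Seconds: 12


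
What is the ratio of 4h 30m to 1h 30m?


3:1 (3.00)

Duration 1: 270 minutes
Duration 2: 90 minutes
Ratio = 270:90
GCD = 90
Simplified = 3:1
As a decimal: 3/1 = 3.00


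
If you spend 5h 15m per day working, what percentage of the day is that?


Time: 315 minutes
Day: 1440 minutes
Percentage = (315/1440) × 100 ≈ 21.9%

21.9%


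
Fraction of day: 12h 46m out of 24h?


0.5319 (53.19%)

Total minutes: 12×60 + 46 = 766
Day = 24×60 = 1440 minutes
Fraction = 766/1440 ≈ 0.5319
As a percentage: 766/1440 × 100 ≈ 53.19%


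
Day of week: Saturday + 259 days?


Start: Saturday (index 5)
(5 + 259) mod 7
= 264 mod 7
= 5
Index 5 → Saturday

Saturday


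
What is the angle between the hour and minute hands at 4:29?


Hour hand = 4×30 + 29×0.5 = 134.5°
Minute hand = 29×6 = 174°
Difference = |134.5 - 174| = 39.5°

39.5°


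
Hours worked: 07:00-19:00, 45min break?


11h 15m (675 minutes)

Total time = (19×60+0) - (7×60+0)
= 1140 - 420 = 720 min
Minus break: 720 - 45 = 675 min
= 11h 15m


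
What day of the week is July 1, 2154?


Monday

Zeller's congruence:
q=1, m=7, k=54, j=21
h = (1 + ⌊13×8/5⌋ + 54 + ⌊54/4⌋ + ⌊21/4⌋ - 2×21) mod 7
= (1 + 20 + 54 + 13 + 5 - 42) mod 7
= 51 mod 7 = 2
h=2 → Monday


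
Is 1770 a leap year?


No

Rules: divisible by 4 AND (not by 100 OR by 400)
1770 ÷ 4 = 442 remainder 2 → not divisible by 4
Not divisible by 4 → not a leap year


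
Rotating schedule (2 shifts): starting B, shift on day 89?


Shifts: A, B
Start: B (index 1)
Day 89: (1 + 89 - 1) mod 2
= 89 mod 2
= 1
Index 1 → shift B

Shift B


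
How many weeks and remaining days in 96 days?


Weeks: 96 ÷ 7 = 13 remainder 5

13 weeks 5 days


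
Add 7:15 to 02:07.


Start: 127 minutes from midnight
Add: 435 minutes
Total: 562 minutes
Hours: 562 ÷ 60 = 9 remainder 22

09:22


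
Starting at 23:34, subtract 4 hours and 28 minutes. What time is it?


19:06

Start: 1414 minutes from midnight
Subtract: 268 minutes
Remaining: 1414 - 268 = 1146
Hours: 19, Minutes: 6


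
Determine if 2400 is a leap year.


Yes

Rules: divisible by 4 AND (not by 100 OR by 400)
2400 ÷ 4 = 600 exactly → divisible by 4
2400 ÷ 100 = 24 exactly → divisible by 100
2400 ÷ 400 = 6 exactly → divisible by 400
Divisible by 400 → leap year


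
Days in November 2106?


Month: November (month 11)
November has 30 days

30 days


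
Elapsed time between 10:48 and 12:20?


End time in minutes: 12×60 + 20 = 740
Start time in minutes: 10×60 + 48 = 648
Difference = 740 - 648 = 92 minutes
= 1 hours 32 minutes

1h 32m


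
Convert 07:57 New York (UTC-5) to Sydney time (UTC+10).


22:57

Time difference = UTC+10 - UTC-5 = +15 hours
New hour = (7 + 15) mod 24
= 22 mod 24 = 22
Minutes unchanged → 22:57


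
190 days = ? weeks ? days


Weeks: 190 ÷ 7 = 27 remainder 1

27 weeks 1 days


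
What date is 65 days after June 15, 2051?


Start: June 15, 2051
Add 65 days
June 15 → July 1: 30 - 15 + 1 = 16 days (65 - 16 = 49 left)
July 1 → August 1: 31 - 1 + 1 = 31 days (49 - 31 = 18 left)
August 1 + 18 = August 19, 2051

August 19, 2051


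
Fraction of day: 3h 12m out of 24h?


Total minutes: 3×60 + 12 = 192
Day = 24×60 = 1440 minutes
Fraction = 192/1440 ≈ 0.1333
As a percentage: 192/1440 × 100 ≈ 13.33%

0.1333 (13.33%)


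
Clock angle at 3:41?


135.5°

Hour hand = 3×30 + 41×0.5 = 110.5°
Minute hand = 41×6 = 246°
Difference = |110.5 - 246| = 135.5°


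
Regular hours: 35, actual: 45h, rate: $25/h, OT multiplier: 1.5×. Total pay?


Regular: 35h × $25 = $875.00
Overtime: 45 - 35 = 10h
OT pay: 10h × $25 × 1.5 = $375.00
Total = $875.00 + $375.00 = $1250.00

$1250.00


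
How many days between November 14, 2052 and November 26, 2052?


12 days

From November 14, 2052 to November 26, 2052
Same month: 26 - 14 = 12 days


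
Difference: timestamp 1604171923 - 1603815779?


356144 seconds (98.9 hours / 4.12 days)

Difference = 1604171923 - 1603815779 = 356144 seconds
In hours: 356144 / 3600 ≈ 98.9
In days: 356144 / 86400 ≈ 4.12


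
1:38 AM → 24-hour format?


01:38

Input: 1:38 AM
AM hour stays: 1


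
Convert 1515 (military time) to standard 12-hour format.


3:15 PM

Hour: 15
15 - 12 = 3 → PM


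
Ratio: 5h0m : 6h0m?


5:6 (0.83)

Duration 1: 300 minutes
Duration 2: 360 minutes
Ratio = 300:360
GCD = 60
Simplified = 5:6
As a decimal: 5/6 ≈ 0.83


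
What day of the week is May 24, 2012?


Zeller's congruence:
q=24, m=5, k=12, j=20
h = (24 + ⌊13×6/5⌋ + 12 + ⌊12/4⌋ + ⌊20/4⌋ - 2×20) mod 7
= (24 + 15 + 12 + 3 + 5 - 40) mod 7
= 19 mod 7 = 5
h=5 → Thursday

Thursday


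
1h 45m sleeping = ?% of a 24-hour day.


Time: 105 minutes
Day: 1440 minutes
Percentage = (105/1440) × 100 ≈ 7.3%

7.3%


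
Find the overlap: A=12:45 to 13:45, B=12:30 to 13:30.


Meeting A: 765-825 (in minutes from midnight)
Meeting B: 750-810
Overlap start = max(765, 750) = 765
Overlap end = min(825, 810) = 810
Overlap = max(0, 810 - 765) = 45 min

45 minutes


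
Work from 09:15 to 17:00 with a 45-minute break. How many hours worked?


7h 0m (420 minutes)

Total time = (17×60+0) - (9×60+15)
= 1020 - 555 = 465 min
Minus break: 465 - 45 = 420 min
= 7h 0m


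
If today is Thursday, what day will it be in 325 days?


Start: Thursday (index 3)
(3 + 325) mod 7
= 328 mod 7
= 6
Index 6 → Sunday

Sunday


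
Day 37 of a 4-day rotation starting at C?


Shifts: A, B, C, D
Start: C (index 2)
Day 37: (2 + 37 - 1) mod 4
= 38 mod 4
= 2
Index 2 → shift C

Shift C


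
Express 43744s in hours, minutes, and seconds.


12h 9m 4s

Hours: 43744 ÷ 3600 = 12 remainder 544
Minutes: 544 ÷ 60 = 9 remainder 4
Seconds: 4


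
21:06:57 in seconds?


Hours: 21 × 3600 = 75600
Minutes: 6 × 60 = 360
Seconds: 57
Total = 75600 + 360 + 57 = 76017

76017 seconds


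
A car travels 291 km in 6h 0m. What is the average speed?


48.5 km/h

Distance: 291 km
Time: 6 hours
Speed = 291 / 6 = 48.5 km/h


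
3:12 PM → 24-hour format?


15:12

Input: 3:12 PM
PM: 3 + 12 = 15


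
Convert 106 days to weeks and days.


15 weeks 1 days

Weeks: 106 ÷ 7 = 15 remainder 1


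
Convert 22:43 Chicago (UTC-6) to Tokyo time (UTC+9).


13:43 (next day)

Time difference = UTC+9 - UTC-6 = +15 hours
New hour = (22 + 15) mod 24
= 37 mod 24 = 13
Minutes unchanged → 13:43; 37 ≥ 24 → next day


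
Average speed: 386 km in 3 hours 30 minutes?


110.3 km/h

Distance: 386 km
Time: 3h 30m = 210 min = 210/60 = 7/2 hours
Speed = 386 ÷ (7/2) = 386 × 2 / 7 = 772/7 ≈ 110.3 km/h


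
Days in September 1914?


Month: September (month 9)
September has 30 days

30 days


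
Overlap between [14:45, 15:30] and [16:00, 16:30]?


Meeting A: 885-930 (in minutes from midnight)
Meeting B: 960-990
Overlap start = max(885, 960) = 960
Overlap end = min(930, 990) = 930
Overlap = max(0, 930 - 960) = 0 min

0 minutes


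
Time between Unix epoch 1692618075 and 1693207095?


589020 seconds (163.6 hours / 6.82 days)

Difference = 1693207095 - 1692618075 = 589020 seconds
In hours: 589020 / 3600 ≈ 163.6
In days: 589020 / 86400 ≈ 6.82


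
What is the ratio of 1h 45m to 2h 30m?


7:10 (0.70)

Duration 1: 105 minutes
Duration 2: 150 minutes
Ratio = 105:150
GCD = 15
Simplified = 7:10
As a decimal: 7/10 = 0.70


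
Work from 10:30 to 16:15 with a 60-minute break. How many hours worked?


Total time = (16×60+15) - (10×60+30)
= 975 - 630 = 345 min
Minus break: 345 - 60 = 285 min
= 4h 45m

4h 45m (285 minutes)


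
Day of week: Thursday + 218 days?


Start: Thursday (index 3)
(3 + 218) mod 7
= 221 mod 7
= 4
Index 4 → Friday

Friday


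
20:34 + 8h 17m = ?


Start: 1234 minutes from midnight
Add: 497 minutes
Total: 1731 minutes
Hours: 1731 ÷ 60 = 28 remainder 51
28 ≥ 24 → 28 - 24 = 4 (next day)

04:51 (next day)


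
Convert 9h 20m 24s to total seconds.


33624 seconds

Hours: 9 × 3600 = 32400
Minutes: 20 × 60 = 1200
Seconds: 24
Total = 32400 + 1200 + 24 = 33624


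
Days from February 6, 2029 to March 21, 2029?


From February 6, 2029 to March 21, 2029
Rest of February 2029: 28 - 6 = 22
Days into March 2029: 21
Total = 22 + 21 = 43 days

43 days


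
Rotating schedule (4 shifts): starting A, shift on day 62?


Shift B

Shifts: A, B, C, D
Start: A (index 0)
Day 62: (0 + 62 - 1) mod 4
= 61 mod 4
= 1
Index 1 → shift B


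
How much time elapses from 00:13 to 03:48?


3h 35m

End time in minutes: 3×60 + 48 = 228
Start time in minutes: 0×60 + 13 = 13
Difference = 228 - 13 = 215 minutes
= 3 hours 35 minutes


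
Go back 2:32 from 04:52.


02:20

Start: 292 minutes from midnight
Subtract: 152 minutes
Remaining: 292 - 152 = 140
Hours: 2, Minutes: 20


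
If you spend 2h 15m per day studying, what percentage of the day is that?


9.4%

Time: 135 minutes
Day: 1440 minutes
Percentage = (135/1440) × 100 ≈ 9.4%


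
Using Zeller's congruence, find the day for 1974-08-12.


Zeller's congruence:
q=12, m=8, k=74, j=19
h = (12 + ⌊13×9/5⌋ + 74 + ⌊74/4⌋ + ⌊19/4⌋ - 2×19) mod 7
= (12 + 23 + 74 + 18 + 4 - 38) mod 7
= 93 mod 7 = 2
h=2 → Monday

Monday


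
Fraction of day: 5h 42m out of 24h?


Total minutes: 5×60 + 42 = 342
Day = 24×60 = 1440 minutes
Fraction = 342/1440 = 0.2375
As a percentage: 342/1440 × 100 = 23.75%

0.2375 (23.75%)


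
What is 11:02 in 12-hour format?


11:02 AM

Hour: 11
11 < 12 → AM


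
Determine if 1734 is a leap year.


No

Rules: divisible by 4 AND (not by 100 OR by 400)
1734 ÷ 4 = 433 remainder 2 → not divisible by 4
Not divisible by 4 → not a leap year


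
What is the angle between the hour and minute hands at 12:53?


Hour hand (12 ≡ 0 on the dial): 0×30 + 53×0.5 = 26.5°
Minute hand = 53×6 = 318°
Difference = |26.5 - 318| = 291.5°
Since > 180°: 360 - 291.5 = 68.5°

68.5°


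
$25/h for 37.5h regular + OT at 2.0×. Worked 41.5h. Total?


$1137.50

Regular: 37.5h × $25 = $937.50
Overtime: 41.5 - 37.5 = 4.0h
OT pay: 4.0h × $25 × 2.0 = $200.00
Total = $937.50 + $200.00 = $1137.50


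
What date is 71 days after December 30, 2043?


March 10, 2044

Start: December 30, 2043
Add 71 days
December 30 → January 1: 31 - 30 + 1 = 2 days (71 - 2 = 69 left)
January 1 → February 1: 31 - 1 + 1 = 31 days (69 - 31 = 38 left)
February 1 → March 1: 29 - 1 + 1 = 29 days (38 - 29 = 9 left)
March 1 + 9 = March 10, 2044


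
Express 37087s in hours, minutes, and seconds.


10h 18m 7s

Hours: 37087 ÷ 3600 = 10 remainder 1087
Minutes: 1087 ÷ 60 = 18 remainder 7
Seconds: 7


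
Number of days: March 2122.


Month: March (month 3)
March has 31 days

31 days


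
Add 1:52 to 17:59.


Start: 1079 minutes from midnight
Add: 112 minutes
Total: 1191 minutes
Hours: 1191 ÷ 60 = 19 remainder 51

19:51


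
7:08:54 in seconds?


25734 seconds

Hours: 7 × 3600 = 25200
Minutes: 8 × 60 = 480
Seconds: 54
Total = 25200 + 480 + 54 = 25734


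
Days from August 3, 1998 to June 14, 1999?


From August 3, 1998 to June 14, 1999
Rest of August 1998: 31 - 3 = 28
Full months: September 30, October 31, November 30, December 31, January 31, February 1999 28, March 31, April 30, May 31
Days into June 1999: 14
Total = 28 + 30 + 31 + 30 + 31 + 31 + 28 + 31 + 30 + 31 + 14 = 315 days

315 days


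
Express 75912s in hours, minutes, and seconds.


Hours: 75912 ÷ 3600 = 21 remainder 312
Minutes: 312 ÷ 60 = 5 remainder 12
Seconds: 12

21h 5m 12s


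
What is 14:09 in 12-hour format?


2:09 PM

Hour: 14
14 - 12 = 2 → PM


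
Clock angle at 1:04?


Hour hand = 1×30 + 4×0.5 = 32.0°
Minute hand = 4×6 = 24°
Difference = |32.0 - 24| = 8.0°

8.0°


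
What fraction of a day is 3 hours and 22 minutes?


0.1403 (14.03%)

Total minutes: 3×60 + 22 = 202
Day = 24×60 = 1440 minutes
Fraction = 202/1440 ≈ 0.1403
As a percentage: 202/1440 × 100 ≈ 14.03%


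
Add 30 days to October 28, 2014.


November 27, 2014

Start: October 28, 2014
Add 30 days
October 28 → November 1: 31 - 28 + 1 = 4 days (30 - 4 = 26 left)
November 1 + 26 = November 27, 2014


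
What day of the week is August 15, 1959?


Zeller's congruence:
q=15, m=8, k=59, j=19
h = (15 + ⌊13×9/5⌋ + 59 + ⌊59/4⌋ + ⌊19/4⌋ - 2×19) mod 7
= (15 + 23 + 59 + 14 + 4 - 38) mod 7
= 77 mod 7 = 0
h=0 → Saturday

Saturday


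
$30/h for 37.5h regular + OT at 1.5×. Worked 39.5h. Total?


Regular: 37.5h × $30 = $1125.00
Overtime: 39.5 - 37.5 = 2.0h
OT pay: 2.0h × $30 × 1.5 = $90.00
Total = $1125.00 + $90.00 = $1215.00

$1215.00


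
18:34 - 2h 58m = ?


Start: 1114 minutes from midnight
Subtract: 178 minutes
Remaining: 1114 - 178 = 936
Hours: 15, Minutes: 36

15:36


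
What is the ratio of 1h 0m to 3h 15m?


4:13 (0.31)

Duration 1: 60 minutes
Duration 2: 195 minutes
Ratio = 60:195
GCD = 15
Simplified = 4:13
As a decimal: 4/13 ≈ 0.31


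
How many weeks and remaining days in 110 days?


Weeks: 110 ÷ 7 = 15 remainder 5

15 weeks 5 days


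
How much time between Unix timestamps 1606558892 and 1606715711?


156819 seconds (43.6 hours / 1.82 days)

Difference = 1606715711 - 1606558892 = 156819 seconds
In hours: 156819 / 3600 ≈ 43.6
In days: 156819 / 86400 ≈ 1.82


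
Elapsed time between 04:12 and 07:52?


End time in minutes: 7×60 + 52 = 472
Start time in minutes: 4×60 + 12 = 252
Difference = 472 - 252 = 220 minutes
= 3 hours 40 minutes

3h 40m


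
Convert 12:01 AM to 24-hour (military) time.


Input: 12:01 AM
12 AM → 00 (midnight)

00:01


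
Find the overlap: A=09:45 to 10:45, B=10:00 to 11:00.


Meeting A: 585-645 (in minutes from midnight)
Meeting B: 600-660
Overlap start = max(585, 600) = 600
Overlap end = min(645, 660) = 645
Overlap = max(0, 645 - 600) = 45 min

45 minutes


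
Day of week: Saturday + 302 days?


Start: Saturday (index 5)
(5 + 302) mod 7
= 307 mod 7
= 6
Index 6 → Sunday

Sunday


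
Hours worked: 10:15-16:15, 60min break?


Total time = (16×60+15) - (10×60+15)
= 975 - 615 = 360 min
Minus break: 360 - 60 = 300 min
= 5h 0m

5h 0m (300 minutes)


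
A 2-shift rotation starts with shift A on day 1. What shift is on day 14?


Shifts: A, B
Start: A (index 0)
Day 14: (0 + 14 - 1) mod 2
= 13 mod 2
= 1
Index 1 → shift B

Shift B


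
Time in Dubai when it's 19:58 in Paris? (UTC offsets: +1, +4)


Time difference = UTC+4 - UTC+1 = +3 hours
New hour = (19 + 3) mod 24
= 22 mod 24 = 22
Minutes unchanged → 22:58

22:58


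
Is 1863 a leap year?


No

Rules: divisible by 4 AND (not by 100 OR by 400)
1863 ÷ 4 = 465 remainder 3 → not divisible by 4
Not divisible by 4 → not a leap year


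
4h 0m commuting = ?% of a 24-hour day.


Time: 240 minutes
Day: 1440 minutes
Percentage = (240/1440) × 100 ≈ 16.7%

16.7%


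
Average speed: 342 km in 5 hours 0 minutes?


68.4 km/h

Distance: 342 km
Time: 5 hours
Speed = 342 / 5 = 68.4 km/h


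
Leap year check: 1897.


No

Rules: divisible by 4 AND (not by 100 OR by 400)
1897 ÷ 4 = 474 remainder 1 → not divisible by 4
Not divisible by 4 → not a leap year


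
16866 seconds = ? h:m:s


4h 41m 6s

Hours: 16866 ÷ 3600 = 4 remainder 2466
Minutes: 2466 ÷ 60 = 41 remainder 6
Seconds: 6


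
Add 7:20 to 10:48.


18:08

Start: 648 minutes from midnight
Add: 440 minutes
Total: 1088 minutes
Hours: 1088 ÷ 60 = 18 remainder 8


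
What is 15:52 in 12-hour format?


3:52 PM

Hour: 15
15 - 12 = 3 → PM


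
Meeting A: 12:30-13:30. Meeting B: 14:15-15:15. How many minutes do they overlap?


Meeting A: 750-810 (in minutes from midnight)
Meeting B: 855-915
Overlap start = max(750, 855) = 855
Overlap end = min(810, 915) = 810
Overlap = max(0, 810 - 855) = 0 min

0 minutes


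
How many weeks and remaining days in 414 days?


Weeks: 414 ÷ 7 = 59 remainder 1

59 weeks 1 days


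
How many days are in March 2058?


31 days

Month: March (month 3)
March has 31 days


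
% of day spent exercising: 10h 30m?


Time: 630 minutes
Day: 1440 minutes
Percentage = (630/1440) × 100 ≈ 43.8%

43.8%


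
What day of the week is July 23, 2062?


Sunday

Zeller's congruence:
q=23, m=7, k=62, j=20
h = (23 + ⌊13×8/5⌋ + 62 + ⌊62/4⌋ + ⌊20/4⌋ - 2×20) mod 7
= (23 + 20 + 62 + 15 + 5 - 40) mod 7
= 85 mod 7 = 1
h=1 → Sunday


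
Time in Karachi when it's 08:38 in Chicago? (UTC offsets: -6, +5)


Time difference = UTC+5 - UTC-6 = +11 hours
New hour = (8 + 11) mod 24
= 19 mod 24 = 19
Minutes unchanged → 19:38

19:38


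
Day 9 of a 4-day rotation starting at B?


Shift B

Shifts: A, B, C, D
Start: B (index 1)
Day 9: (1 + 9 - 1) mod 4
= 9 mod 4
= 1
Index 1 → shift B


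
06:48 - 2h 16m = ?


04:32

Start: 408 minutes from midnight
Subtract: 136 minutes
Remaining: 408 - 136 = 272
Hours: 4, Minutes: 32


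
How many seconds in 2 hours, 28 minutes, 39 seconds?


8919 seconds

Hours: 2 × 3600 = 7200
Minutes: 28 × 60 = 1680
Seconds: 39
Total = 7200 + 1680 + 39 = 8919


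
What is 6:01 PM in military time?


Input: 6:01 PM
PM: 6 + 12 = 18

18:01


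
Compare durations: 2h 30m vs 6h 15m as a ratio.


Duration 1: 150 minutes
Duration 2: 375 minutes
Ratio = 150:375
GCD = 75
Simplified = 2:5
As a decimal: 2/5 = 0.40

2:5 (0.40)


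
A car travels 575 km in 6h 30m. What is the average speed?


88.5 km/h

Distance: 575 km
Time: 6h 30m = 390 min = 390/60 = 13/2 hours
Speed = 575 ÷ (13/2) = 575 × 2 / 13 = 1150/13 ≈ 88.5 km/h


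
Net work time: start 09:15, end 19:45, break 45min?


Total time = (19×60+45) - (9×60+15)
= 1185 - 555 = 630 min
Minus break: 630 - 45 = 585 min
= 9h 45m

9h 45m (585 minutes)


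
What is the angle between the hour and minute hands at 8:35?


Hour hand = 8×30 + 35×0.5 = 257.5°
Minute hand = 35×6 = 210°
Difference = |257.5 - 210| = 47.5°

47.5°


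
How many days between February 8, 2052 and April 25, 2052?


From February 8, 2052 to April 25, 2052
Rest of February 2052: 29 - 8 = 21
Full months: March 31
Days into April 2052: 25
Total = 21 + 31 + 25 = 77 days

77 days


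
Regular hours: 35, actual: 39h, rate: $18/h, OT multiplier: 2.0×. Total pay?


Regular: 35h × $18 = $630.00
Overtime: 39 - 35 = 4h
OT pay: 4h × $18 × 2.0 = $144.00
Total = $630.00 + $144.00 = $774.00

$774.00


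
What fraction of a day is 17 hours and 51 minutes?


0.7438 (74.38%)

Total minutes: 17×60 + 51 = 1071
Day = 24×60 = 1440 minutes
Fraction = 1071/1440 ≈ 0.7438
As a percentage: 1071/1440 × 100 ≈ 74.38%


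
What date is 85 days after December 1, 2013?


Start: December 1, 2013
Add 85 days
December 1 → January 1: 31 - 1 + 1 = 31 days (85 - 31 = 54 left)
January 1 → February 1: 31 - 1 + 1 = 31 days (54 - 31 = 23 left)
February 1 + 23 = February 24, 2014

February 24, 2014


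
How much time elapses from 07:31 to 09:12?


1h 41m

End time in minutes: 9×60 + 12 = 552
Start time in minutes: 7×60 + 31 = 451
Difference = 552 - 451 = 101 minutes
= 1 hours 41 minutes


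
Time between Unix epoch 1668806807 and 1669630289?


Difference = 1669630289 - 1668806807 = 823482 seconds
In hours: 823482 / 3600 ≈ 228.7
In days: 823482 / 86400 ≈ 9.53

823482 seconds (228.7 hours / 9.53 days)


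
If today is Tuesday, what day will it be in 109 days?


Start: Tuesday (index 1)
(1 + 109) mod 7
= 110 mod 7
= 5
Index 5 → Saturday

Saturday


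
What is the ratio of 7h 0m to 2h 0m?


7:2 (3.50)

Duration 1: 420 minutes
Duration 2: 120 minutes
Ratio = 420:120
GCD = 60
Simplified = 7:2
As a decimal: 7/2 = 3.50


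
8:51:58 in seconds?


31918 seconds

Hours: 8 × 3600 = 28800
Minutes: 51 × 60 = 3060
Seconds: 58
Total = 28800 + 3060 + 58 = 31918


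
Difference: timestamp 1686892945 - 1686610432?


Difference = 1686892945 - 1686610432 = 282513 seconds
In hours: 282513 / 3600 ≈ 78.5
In days: 282513 / 86400 ≈ 3.27

282513 seconds (78.5 hours / 3.27 days)


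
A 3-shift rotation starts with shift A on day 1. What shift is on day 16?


Shift A

Shifts: A, B, C
Start: A (index 0)
Day 16: (0 + 16 - 1) mod 3
= 15 mod 3
= 0
Index 0 → shift A


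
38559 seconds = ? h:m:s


10h 42m 39s

Hours: 38559 ÷ 3600 = 10 remainder 2559
Minutes: 2559 ÷ 60 = 42 remainder 39
Seconds: 39


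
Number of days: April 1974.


Month: April (month 4)
April has 30 days

30 days


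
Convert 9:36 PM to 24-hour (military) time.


Input: 9:36 PM
PM: 9 + 12 = 21

21:36


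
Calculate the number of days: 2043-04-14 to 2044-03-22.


343 days

From April 14, 2043 to March 22, 2044
Rest of April 2043: 30 - 14 = 16
Full months: May 31, June 30, July 31, August 31, September 30, October 31, November 30, December 31, January 31, February 2044 29
Days into March 2044: 22
Total = 16 + 31 + 30 + 31 + 31 + 30 + 31 + 30 + 31 + 31 + 29 + 22 = 343 days


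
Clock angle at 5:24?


18.0°

Hour hand = 5×30 + 24×0.5 = 162.0°
Minute hand = 24×6 = 144°
Difference = |162.0 - 144| = 18.0°


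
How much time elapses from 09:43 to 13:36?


3h 53m

End time in minutes: 13×60 + 36 = 816
Start time in minutes: 9×60 + 43 = 583
Difference = 816 - 583 = 233 minutes
= 3 hours 53 minutes


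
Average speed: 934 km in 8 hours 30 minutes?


Distance: 934 km
Time: 8h 30m = 510 min = 510/60 = 17/2 hours
Speed = 934 ÷ (17/2) = 934 × 2 / 17 = 1868/17 ≈ 109.9 km/h

109.9 km/h


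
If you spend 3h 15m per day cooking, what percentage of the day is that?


13.5%

Time: 195 minutes
Day: 1440 minutes
Percentage = (195/1440) × 100 ≈ 13.5%


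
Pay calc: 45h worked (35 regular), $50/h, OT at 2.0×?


$2750.00

Regular: 35h × $50 = $1750.00
Overtime: 45 - 35 = 10h
OT pay: 10h × $50 × 2.0 = $1000.00
Total = $1750.00 + $1000.00 = $2750.00


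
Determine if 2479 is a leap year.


Rules: divisible by 4 AND (not by 100 OR by 400)
2479 ÷ 4 = 619 remainder 3 → not divisible by 4
Not divisible by 4 → not a leap year

No


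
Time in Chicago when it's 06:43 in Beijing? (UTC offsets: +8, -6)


Time difference = UTC-6 - UTC+8 = -14 hours
New hour = (6 -14) mod 24
= -8 mod 24 = 16
Minutes unchanged → 16:43; -8 < 0 → previous day

16:43 (previous day)


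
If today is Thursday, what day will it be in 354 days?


Monday

Start: Thursday (index 3)
(3 + 354) mod 7
= 357 mod 7
= 0
Index 0 → Monday


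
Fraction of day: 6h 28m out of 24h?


Total minutes: 6×60 + 28 = 388
Day = 24×60 = 1440 minutes
Fraction = 388/1440 ≈ 0.2694
As a percentage: 388/1440 × 100 ≈ 26.94%

0.2694 (26.94%)


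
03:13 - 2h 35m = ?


Start: 193 minutes from midnight
Subtract: 155 minutes
Remaining: 193 - 155 = 38
Hours: 0, Minutes: 38

00:38


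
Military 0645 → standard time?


Hour: 6
6 < 12 → AM

6:45 AM


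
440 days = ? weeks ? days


Weeks: 440 ÷ 7 = 62 remainder 6

62 weeks 6 days


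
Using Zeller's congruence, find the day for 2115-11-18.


Zeller's congruence:
q=18, m=11, k=15, j=21
h = (18 + ⌊13×12/5⌋ + 15 + ⌊15/4⌋ + ⌊21/4⌋ - 2×21) mod 7
= (18 + 31 + 15 + 3 + 5 - 42) mod 7
= 30 mod 7 = 2
h=2 → Monday

Monday


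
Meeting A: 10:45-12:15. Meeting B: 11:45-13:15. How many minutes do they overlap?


30 minutes

Meeting A: 645-735 (in minutes from midnight)
Meeting B: 705-795
Overlap start = max(645, 705) = 705
Overlap end = min(735, 795) = 735
Overlap = max(0, 735 - 705) = 30 min


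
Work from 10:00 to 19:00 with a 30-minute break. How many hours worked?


8h 30m (510 minutes)

Total time = (19×60+0) - (10×60+0)
= 1140 - 600 = 540 min
Minus break: 540 - 30 = 510 min
= 8h 30m


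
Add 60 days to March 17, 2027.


Start: March 17, 2027
Add 60 days
March 17 → April 1: 31 - 17 + 1 = 15 days (60 - 15 = 45 left)
April 1 → May 1: 30 - 1 + 1 = 30 days (45 - 30 = 15 left)
May 1 + 15 = May 16, 2027

May 16, 2027


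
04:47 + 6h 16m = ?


Start: 287 minutes from midnight
Add: 376 minutes
Total: 663 minutes
Hours: 663 ÷ 60 = 11 remainder 3

11:03


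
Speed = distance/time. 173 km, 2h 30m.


Distance: 173 km
Time: 2h 30m = 150 min = 150/60 = 5/2 hours
Speed = 173 ÷ (5/2) = 173 × 2 / 5 = 346/5 = 69.2 km/h

69.2 km/h


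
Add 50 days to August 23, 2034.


Start: August 23, 2034
Add 50 days
August 23 → September 1: 31 - 23 + 1 = 9 days (50 - 9 = 41 left)
September 1 → October 1: 30 - 1 + 1 = 30 days (41 - 30 = 11 left)
October 1 + 11 = October 12, 2034

October 12, 2034


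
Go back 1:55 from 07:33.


05:38

Start: 453 minutes from midnight
Subtract: 115 minutes
Remaining: 453 - 115 = 338
Hours: 5, Minutes: 38


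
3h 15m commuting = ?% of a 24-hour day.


13.5%

Time: 195 minutes
Day: 1440 minutes
Percentage = (195/1440) × 100 ≈ 13.5%


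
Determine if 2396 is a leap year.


Yes

Rules: divisible by 4 AND (not by 100 OR by 400)
2396 ÷ 4 = 599 exactly → divisible by 4
2396 ÷ 100 = 23 remainder 96 → not divisible by 100
Divisible by 4 but not by 100 → leap year


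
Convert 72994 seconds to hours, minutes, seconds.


Hours: 72994 ÷ 3600 = 20 remainder 994
Minutes: 994 ÷ 60 = 16 remainder 34
Seconds: 34

20h 16m 34s


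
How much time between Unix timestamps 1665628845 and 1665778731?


Difference = 1665778731 - 1665628845 = 149886 seconds
In hours: 149886 / 3600 ≈ 41.6
In days: 149886 / 86400 ≈ 1.73

149886 seconds (41.6 hours / 1.73 days)


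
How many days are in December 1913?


31 days

Month: December (month 12)
December has 31 days


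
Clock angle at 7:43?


Hour hand = 7×30 + 43×0.5 = 231.5°
Minute hand = 43×6 = 258°
Difference = |231.5 - 258| = 26.5°

26.5°


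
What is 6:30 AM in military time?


Input: 6:30 AM
AM hour stays: 6

06:30


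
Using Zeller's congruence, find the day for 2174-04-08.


Zeller's congruence:
q=8, m=4, k=74, j=21
h = (8 + ⌊13×5/5⌋ + 74 + ⌊74/4⌋ + ⌊21/4⌋ - 2×21) mod 7
= (8 + 13 + 74 + 18 + 5 - 42) mod 7
= 76 mod 7 = 6
h=6 → Friday

Friday


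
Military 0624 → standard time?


Hour: 6
6 < 12 → AM

6:24 AM


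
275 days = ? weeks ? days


39 weeks 2 days

Weeks: 275 ÷ 7 = 39 remainder 2


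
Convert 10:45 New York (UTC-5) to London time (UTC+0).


15:45

Time difference = UTC+0 - UTC-5 = +5 hours
New hour = (10 + 5) mod 24
= 15 mod 24 = 15
Minutes unchanged → 15:45


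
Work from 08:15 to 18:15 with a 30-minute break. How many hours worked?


Total time = (18×60+15) - (8×60+15)
= 1095 - 495 = 600 min
Minus break: 600 - 30 = 570 min
= 9h 30m

9h 30m (570 minutes)


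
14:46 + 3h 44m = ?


18:30

Start: 886 minutes from midnight
Add: 224 minutes
Total: 1110 minutes
Hours: 1110 ÷ 60 = 18 remainder 30


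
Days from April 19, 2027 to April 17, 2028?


From April 19, 2027 to April 17, 2028
Rest of April 2027: 30 - 19 = 11
Full months: May 31, June 30, July 31, August 31, September 30, October 31, November 30, December 31, January 31, February 2028 29, March 31
Days into April 2028: 17
Total = 11 + 31 + 30 + 31 + 31 + 30 + 31 + 30 + 31 + 31 + 29 + 31 + 17 = 364 days

364 days


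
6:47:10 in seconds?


Hours: 6 × 3600 = 21600
Minutes: 47 × 60 = 2820
Seconds: 10
Total = 21600 + 2820 + 10 = 24430

24430 seconds


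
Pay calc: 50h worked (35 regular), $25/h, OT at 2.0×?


$1625.00

Regular: 35h × $25 = $875.00
Overtime: 50 - 35 = 15h
OT pay: 15h × $25 × 2.0 = $750.00
Total = $875.00 + $750.00 = $1625.00


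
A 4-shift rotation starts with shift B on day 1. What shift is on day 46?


Shifts: A, B, C, D
Start: B (index 1)
Day 46: (1 + 46 - 1) mod 4
= 46 mod 4
= 2
Index 2 → shift C

Shift C


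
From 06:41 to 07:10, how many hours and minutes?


End time in minutes: 7×60 + 10 = 430
Start time in minutes: 6×60 + 41 = 401
Difference = 430 - 401 = 29 minutes
= 0 hours 29 minutes

0h 29m


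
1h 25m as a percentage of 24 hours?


Total minutes: 1×60 + 25 = 85
Day = 24×60 = 1440 minutes
Fraction = 85/1440 ≈ 0.0590
As a percentage: 85/1440 × 100 ≈ 5.90%

0.0590 (5.90%)


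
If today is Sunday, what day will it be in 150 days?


Wednesday

Start: Sunday (index 6)
(6 + 150) mod 7
= 156 mod 7
= 2
Index 2 → Wednesday


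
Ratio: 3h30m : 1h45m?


2:1 (2.00)

Duration 1: 210 minutes
Duration 2: 105 minutes
Ratio = 210:105
GCD = 105
Simplified = 2:1
As a decimal: 2/1 = 2.00


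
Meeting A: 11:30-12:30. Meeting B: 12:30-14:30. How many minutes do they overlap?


0 minutes

Meeting A: 690-750 (in minutes from midnight)
Meeting B: 750-870
Overlap start = max(690, 750) = 750
Overlap end = min(750, 870) = 750
Overlap = max(0, 750 - 750) = 0 min


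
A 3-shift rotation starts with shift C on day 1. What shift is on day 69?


Shifts: A, B, C
Start: C (index 2)
Day 69: (2 + 69 - 1) mod 3
= 70 mod 3
= 1
Index 1 → shift B

Shift B


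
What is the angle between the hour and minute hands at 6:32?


Hour hand = 6×30 + 32×0.5 = 196.0°
Minute hand = 32×6 = 192°
Difference = |196.0 - 192| = 4.0°

4.0°


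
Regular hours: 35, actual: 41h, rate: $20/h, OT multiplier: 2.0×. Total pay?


$940.00

Regular: 35h × $20 = $700.00
Overtime: 41 - 35 = 6h
OT pay: 6h × $20 × 2.0 = $240.00
Total = $700.00 + $240.00 = $940.00


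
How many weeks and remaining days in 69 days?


9 weeks 6 days

Weeks: 69 ÷ 7 = 9 remainder 6


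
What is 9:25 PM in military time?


21:25

Input: 9:25 PM
PM: 9 + 12 = 21


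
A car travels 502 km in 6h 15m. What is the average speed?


80.3 km/h

Distance: 502 km
Time: 6h 15m = 375 min = 375/60 = 25/4 hours
Speed = 502 ÷ (25/4) = 502 × 4 / 25 = 2008/25 ≈ 80.3 km/h


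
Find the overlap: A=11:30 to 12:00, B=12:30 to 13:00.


Meeting A: 690-720 (in minutes from midnight)
Meeting B: 750-780
Overlap start = max(690, 750) = 750
Overlap end = min(720, 780) = 720
Overlap = max(0, 720 - 750) = 0 min

0 minutes


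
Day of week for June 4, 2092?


Wednesday

Zeller's congruence:
q=4, m=6, k=92, j=20
h = (4 + ⌊13×7/5⌋ + 92 + ⌊92/4⌋ + ⌊20/4⌋ - 2×20) mod 7
= (4 + 18 + 92 + 23 + 5 - 40) mod 7
= 102 mod 7 = 4
h=4 → Wednesday


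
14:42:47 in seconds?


Hours: 14 × 3600 = 50400
Minutes: 42 × 60 = 2520
Seconds: 47
Total = 50400 + 2520 + 47 = 52967

52967 seconds


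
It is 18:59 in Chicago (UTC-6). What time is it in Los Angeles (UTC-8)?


Time difference = UTC-8 - UTC-6 = -2 hours
New hour = (18 -2) mod 24
= 16 mod 24 = 16
Minutes unchanged → 16:59

16:59


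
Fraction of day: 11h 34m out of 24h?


Total minutes: 11×60 + 34 = 694
Day = 24×60 = 1440 minutes
Fraction = 694/1440 ≈ 0.4819
As a percentage: 694/1440 × 100 ≈ 48.19%

0.4819 (48.19%)


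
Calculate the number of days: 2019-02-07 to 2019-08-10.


From February 7, 2019 to August 10, 2019
Rest of February 2019: 28 - 7 = 21
Full months: March 31, April 30, May 31, June 30, July 31
Days into August 2019: 10
Total = 21 + 31 + 30 + 31 + 30 + 31 + 10 = 184 days

184 days


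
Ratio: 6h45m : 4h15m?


Duration 1: 405 minutes
Duration 2: 255 minutes
Ratio = 405:255
GCD = 15
Simplified = 27:17
As a decimal: 27/17 ≈ 1.59

27:17 (1.59)


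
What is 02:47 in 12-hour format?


2:47 AM

Hour: 2
2 < 12 → AM


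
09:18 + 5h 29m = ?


14:47

Start: 558 minutes from midnight
Add: 329 minutes
Total: 887 minutes
Hours: 887 ÷ 60 = 14 remainder 47


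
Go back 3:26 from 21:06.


Start: 1266 minutes from midnight
Subtract: 206 minutes
Remaining: 1266 - 206 = 1060
Hours: 17, Minutes: 40

17:40


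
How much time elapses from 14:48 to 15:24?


End time in minutes: 15×60 + 24 = 924
Start time in minutes: 14×60 + 48 = 888
Difference = 924 - 888 = 36 minutes
= 0 hours 36 minutes

0h 36m


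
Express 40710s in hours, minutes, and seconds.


Hours: 40710 ÷ 3600 = 11 remainder 1110
Minutes: 1110 ÷ 60 = 18 remainder 30
Seconds: 30

11h 18m 30s


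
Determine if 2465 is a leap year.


Rules: divisible by 4 AND (not by 100 OR by 400)
2465 ÷ 4 = 616 remainder 1 → not divisible by 4
Not divisible by 4 → not a leap year

No


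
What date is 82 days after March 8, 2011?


May 29, 2011

Start: March 8, 2011
Add 82 days
March 8 → April 1: 31 - 8 + 1 = 24 days (82 - 24 = 58 left)
April 1 → May 1: 30 - 1 + 1 = 30 days (58 - 30 = 28 left)
May 1 + 28 = May 29, 2011


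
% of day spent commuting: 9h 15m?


38.5%

Time: 555 minutes
Day: 1440 minutes
Percentage = (555/1440) × 100 ≈ 38.5%


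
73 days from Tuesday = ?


Start: Tuesday (index 1)
(1 + 73) mod 7
= 74 mod 7
= 4
Index 4 → Friday

Friday


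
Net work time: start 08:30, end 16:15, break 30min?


Total time = (16×60+15) - (8×60+30)
= 975 - 510 = 465 min
Minus break: 465 - 30 = 435 min
= 7h 15m

7h 15m (435 minutes)


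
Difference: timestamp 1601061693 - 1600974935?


Difference = 1601061693 - 1600974935 = 86758 seconds
In hours: 86758 / 3600 ≈ 24.1
In days: 86758 / 86400 ≈ 1.00

86758 seconds (24.1 hours / 1.00 days)


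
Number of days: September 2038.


30 days

Month: September (month 9)
September has 30 days


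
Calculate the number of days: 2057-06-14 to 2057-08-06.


From June 14, 2057 to August 6, 2057
Rest of June 2057: 30 - 14 = 16
Full months: July 31
Days into August 2057: 6
Total = 16 + 31 + 6 = 53 days

53 days


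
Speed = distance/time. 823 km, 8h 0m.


Distance: 823 km
Time: 8 hours
Speed = 823 / 8 ≈ 102.9 km/h

102.9 km/h


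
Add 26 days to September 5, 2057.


October 1, 2057

Start: September 5, 2057
Add 26 days
September 5 → October 1: 30 - 5 + 1 = 26 days (26 - 26 = 0 left)
Land exactly on October 1, 2057


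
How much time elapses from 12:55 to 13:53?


End time in minutes: 13×60 + 53 = 833
Start time in minutes: 12×60 + 55 = 775
Difference = 833 - 775 = 58 minutes
= 0 hours 58 minutes

0h 58m


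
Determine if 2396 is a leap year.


Yes

Rules: divisible by 4 AND (not by 100 OR by 400)
2396 ÷ 4 = 599 exactly → divisible by 4
2396 ÷ 100 = 23 remainder 96 → not divisible by 100
Divisible by 4 but not by 100 → leap year


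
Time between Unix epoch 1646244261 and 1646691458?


447197 seconds (124.2 hours / 5.18 days)

Difference = 1646691458 - 1646244261 = 447197 seconds
In hours: 447197 / 3600 ≈ 124.2
In days: 447197 / 86400 ≈ 5.18


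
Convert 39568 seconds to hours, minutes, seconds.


10h 59m 28s

Hours: 39568 ÷ 3600 = 10 remainder 3568
Minutes: 3568 ÷ 60 = 59 remainder 28
Seconds: 28


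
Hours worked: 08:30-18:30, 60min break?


Total time = (18×60+30) - (8×60+30)
= 1110 - 510 = 600 min
Minus break: 600 - 60 = 540 min
= 9h 0m

9h 0m (540 minutes)


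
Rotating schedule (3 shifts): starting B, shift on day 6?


Shift A

Shifts: A, B, C
Start: B (index 1)
Day 6: (1 + 6 - 1) mod 3
= 6 mod 3
= 0
Index 0 → shift A


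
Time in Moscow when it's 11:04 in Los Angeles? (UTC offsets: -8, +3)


22:04

Time difference = UTC+3 - UTC-8 = +11 hours
New hour = (11 + 11) mod 24
= 22 mod 24 = 22
Minutes unchanged → 22:04


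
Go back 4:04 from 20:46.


Start: 1246 minutes from midnight
Subtract: 244 minutes
Remaining: 1246 - 244 = 1002
Hours: 16, Minutes: 42

16:42


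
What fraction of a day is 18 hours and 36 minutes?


0.7750 (77.50%)

Total minutes: 18×60 + 36 = 1116
Day = 24×60 = 1440 minutes
Fraction = 1116/1440 = 0.7750
As a percentage: 1116/1440 × 100 = 77.50%


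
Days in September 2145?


30 days

Month: September (month 9)
September has 30 days


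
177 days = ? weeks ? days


25 weeks 2 days

Weeks: 177 ÷ 7 = 25 remainder 2


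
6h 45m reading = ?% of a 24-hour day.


28.1%

Time: 405 minutes
Day: 1440 minutes
Percentage = (405/1440) × 100 ≈ 28.1%


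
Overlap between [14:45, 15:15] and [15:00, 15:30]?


15 minutes

Meeting A: 885-915 (in minutes from midnight)
Meeting B: 900-930
Overlap start = max(885, 900) = 900
Overlap end = min(915, 930) = 915
Overlap = max(0, 915 - 900) = 15 min


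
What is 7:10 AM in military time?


Input: 7:10 AM
AM hour stays: 7

07:10


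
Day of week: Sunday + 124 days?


Friday

Start: Sunday (index 6)
(6 + 124) mod 7
= 130 mod 7
= 4
Index 4 → Friday


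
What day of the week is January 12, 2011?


Zeller's congruence:
q=12, m=13, k=10, j=20
h = (12 + ⌊13×14/5⌋ + 10 + ⌊10/4⌋ + ⌊20/4⌋ - 2×20) mod 7
= (12 + 36 + 10 + 2 + 5 - 40) mod 7
= 25 mod 7 = 4
h=4 → Wednesday

Wednesday


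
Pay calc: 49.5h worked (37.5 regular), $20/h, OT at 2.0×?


Regular: 37.5h × $20 = $750.00
Overtime: 49.5 - 37.5 = 12.0h
OT pay: 12.0h × $20 × 2.0 = $480.00
Total = $750.00 + $480.00 = $1230.00

$1230.00


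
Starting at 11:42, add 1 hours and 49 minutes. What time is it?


13:31

Start: 702 minutes from midnight
Add: 109 minutes
Total: 811 minutes
Hours: 811 ÷ 60 = 13 remainder 31


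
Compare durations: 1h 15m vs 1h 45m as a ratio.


5:7 (0.71)

Duration 1: 75 minutes
Duration 2: 105 minutes
Ratio = 75:105
GCD = 15
Simplified = 5:7
As a decimal: 5/7 ≈ 0.71


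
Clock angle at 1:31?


140.5°

Hour hand = 1×30 + 31×0.5 = 45.5°
Minute hand = 31×6 = 186°
Difference = |45.5 - 186| = 140.5°


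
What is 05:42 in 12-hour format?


Hour: 5
5 < 12 → AM

5:42 AM


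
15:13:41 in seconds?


54821 seconds

Hours: 15 × 3600 = 54000
Minutes: 13 × 60 = 780
Seconds: 41
Total = 54000 + 780 + 41 = 54821


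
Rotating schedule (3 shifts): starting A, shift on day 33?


Shift C

Shifts: A, B, C
Start: A (index 0)
Day 33: (0 + 33 - 1) mod 3
= 32 mod 3
= 2
Index 2 → shift C
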